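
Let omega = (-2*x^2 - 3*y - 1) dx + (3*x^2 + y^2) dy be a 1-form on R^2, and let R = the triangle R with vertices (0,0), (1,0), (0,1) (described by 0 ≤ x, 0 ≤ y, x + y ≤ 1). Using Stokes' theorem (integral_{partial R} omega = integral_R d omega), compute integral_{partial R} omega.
integral_(partial R) omega = 5/2

Stokes: integral_partial_R omega = integral_R d omega with d omega = (∂Q/∂x - ∂P/∂y) dx ∧ dy.
  ∂Q/∂x = 6*x
  ∂P/∂y = -3
  integrand = ∂Q/∂x - ∂P/∂y = 6*x + 3.
Integrating over R: integral_0^1 integral_0^{1-x} (6*x + 3) dy dx = 5/2.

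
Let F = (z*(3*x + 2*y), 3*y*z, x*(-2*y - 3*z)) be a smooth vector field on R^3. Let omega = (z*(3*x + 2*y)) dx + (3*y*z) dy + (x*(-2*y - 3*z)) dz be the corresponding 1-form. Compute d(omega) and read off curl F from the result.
d(omega) = (-2*x - 3*y) dy ∧ dz + (3*x + 4*y + 3*z) dz ∧ dx + (-2*z) dx ∧ dy; curl F = (-2*x - 3*y, 3*x + 4*y + 3*z, -2*z)

d omega = sum_{i<j} (∂f_j/∂x_i - ∂f_i/∂x_j) dx_i ∧ dx_j. Under the identification (dy ∧ dz, dz ∧ dx, dx ∧ dy) ↔ (e_x, e_y, e_z), the coefficients are exactly the components of curl F. Compute:
  ∂R/∂y - ∂Q/∂z = (-2*x) - (3*y) = -2*x - 3*y
  ∂P/∂z - ∂R/∂x = (3*x + 2*y) - (-2*y - 3*z) = 3*x + 4*y + 3*z
  ∂Q/∂x - ∂P/∂y = (0) - (2*z) = -2*z.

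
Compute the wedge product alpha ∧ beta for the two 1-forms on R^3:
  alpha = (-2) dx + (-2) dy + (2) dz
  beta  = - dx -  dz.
alpha ∧ beta = (4) dx ∧ dz + (-2) dx ∧ dy + (2) dy ∧ dz

Distribute the wedge, using dx_i ∧ dx_j = -dx_j ∧ dx_i and dx_i ∧ dx_i = 0. For each pair (i, j) with i < j, the coefficient of dx_i ∧ dx_j in alpha ∧ beta is (alpha_i * beta_j - alpha_j * beta_i). Collecting: alpha ∧ beta = (4) dx ∧ dz + (-2) dx ∧ dy + (2) dy ∧ dz.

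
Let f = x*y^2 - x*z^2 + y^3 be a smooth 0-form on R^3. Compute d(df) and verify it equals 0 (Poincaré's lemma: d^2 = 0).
d(df) = 0

Step 1: df = sum_i (∂f/∂x_i) dx_i = (y^2 - z^2) dx + (y*(2*x + 3*y)) dy + (-2*x*z) dz.
Step 2: Apply d again. Using the 1-form formula, the coefficient of dx ∧ dy in d(df) is ∂^2 f/∂x ∂y - ∂^2 f/∂y ∂x = (2*y) - (2*y) = 0 (equality of mixed partials for smooth f).
Similarly for dx ∧ dz and dy ∧ dz — all coefficients vanish. So d(df) = 0.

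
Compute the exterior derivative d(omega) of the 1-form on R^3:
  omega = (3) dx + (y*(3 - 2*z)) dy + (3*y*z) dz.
d(omega) = (2*y + 3*z) dy ∧ dz

For a 1-form omega = sum_i f_i dx_i, the exterior derivative is
  d(omega) = sum_{i < j} (∂f_j/∂x_i - ∂f_i/∂x_j) dx_i ∧ dx_j.
  coefficient of dy ∧ dz: ∂f_3/∂y - ∂f_2/∂z = ∂(3*y*z)/∂y - ∂(y*(3 - 2*z))/∂z = 2*y + 3*z
Assembling: d(omega) = (2*y + 3*z) dy ∧ dz.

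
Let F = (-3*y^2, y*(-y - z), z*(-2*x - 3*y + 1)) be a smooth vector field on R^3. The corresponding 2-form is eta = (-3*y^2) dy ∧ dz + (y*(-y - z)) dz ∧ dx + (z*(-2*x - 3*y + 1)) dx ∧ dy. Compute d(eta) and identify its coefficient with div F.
d(eta) = (-2*x - 5*y - z + 1) dx ∧ dy ∧ dz; div F = -2*x - 5*y - z + 1

For a 2-form in R^3 of the form above, applying d gives a 3-form with coefficient ∂P/∂x + ∂Q/∂y + ∂R/∂z:
  ∂P/∂x = 0
  ∂Q/∂y = -2*y - z
  ∂R/∂z = -2*x - 3*y + 1
Sum = -2*x - 5*y - z + 1, which is exactly div F.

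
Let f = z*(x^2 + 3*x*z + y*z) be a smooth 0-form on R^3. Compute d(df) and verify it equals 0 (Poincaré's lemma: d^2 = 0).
d(df) = 0

Step 1: df = sum_i (∂f/∂x_i) dx_i = (z*(2*x + 3*z)) dx + (z^2) dy + (x^2 + 6*x*z + 2*y*z) dz.
Step 2: Apply d again. Using the 1-form formula, the coefficient of dx ∧ dy in d(df) is ∂^2 f/∂x ∂y - ∂^2 f/∂y ∂x = (0) - (0) = 0 (equality of mixed partials for smooth f).
Similarly for dx ∧ dz and dy ∧ dz — all coefficients vanish. So d(df) = 0.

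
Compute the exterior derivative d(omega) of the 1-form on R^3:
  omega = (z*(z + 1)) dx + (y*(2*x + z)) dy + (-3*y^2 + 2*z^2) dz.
d(omega) = (2*y) dx ∧ dy + (-2*z - 1) dx ∧ dz + (-7*y) dy ∧ dz

For a 1-form omega = sum_i f_i dx_i, the exterior derivative is
  d(omega) = sum_{i < j} (∂f_j/∂x_i - ∂f_i/∂x_j) dx_i ∧ dx_j.
  coefficient of dx ∧ dy: ∂f_2/∂x - ∂f_1/∂y = ∂(y*(2*x + z))/∂x - ∂(z*(z + 1))/∂y = 2*y
  coefficient of dx ∧ dz: ∂f_3/∂x - ∂f_1/∂z = ∂(-3*y^2 + 2*z^2)/∂x - ∂(z*(z + 1))/∂z = -2*z - 1
  coefficient of dy ∧ dz: ∂f_3/∂y - ∂f_2/∂z = ∂(-3*y^2 + 2*z^2)/∂y - ∂(y*(2*x + z))/∂z = -7*y
Assembling: d(omega) = (2*y) dx ∧ dy + (-2*z - 1) dx ∧ dz + (-7*y) dy ∧ dz.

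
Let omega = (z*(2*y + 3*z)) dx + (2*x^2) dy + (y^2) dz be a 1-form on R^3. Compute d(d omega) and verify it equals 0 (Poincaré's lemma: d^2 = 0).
d(d omega) = 0

Step 1: d omega = sum_{i<j} (∂f_j/∂x_i - ∂f_i/∂x_j) dx_i ∧ dx_j:
  coeff of dx ∧ dy: 4*x - 2*z
  coeff of dx ∧ dz: -2*y - 6*z
  coeff of dy ∧ dz: 2*y
Step 2: Apply d again to each 2-form coefficient. The only possible 3-form in R^3 is dx ∧ dy ∧ dz, with coefficient
  ∂(coeff of dy∧dz)/∂x - ∂(coeff of dx∧dz)/∂y + ∂(coeff of dx∧dy)/∂z
  = ∂/∂x (2*y) - ∂/∂y (-2*y - 6*z) + ∂/∂z (4*x - 2*z).
Each of these terms simplifies to sums of mixed partials that cancel in pairs. The result is 0 (by equality of mixed partials for smooth functions — Schwarz / Clairaut).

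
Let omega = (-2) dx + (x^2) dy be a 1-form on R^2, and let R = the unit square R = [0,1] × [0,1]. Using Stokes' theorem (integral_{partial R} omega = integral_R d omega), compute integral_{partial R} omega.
integral_(partial R) omega = 1

Stokes: integral_partial_R omega = integral_R d omega with d omega = (∂Q/∂x - ∂P/∂y) dx ∧ dy.
  ∂Q/∂x = 2*x
  ∂P/∂y = 0
  integrand = ∂Q/∂x - ∂P/∂y = 2*x.
Integrating over R: integral_0^1 integral_0^1 (2*x) dx dy = 1.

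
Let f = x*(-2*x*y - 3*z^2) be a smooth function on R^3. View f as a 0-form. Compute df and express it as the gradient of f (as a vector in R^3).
df = (-4*x*y - 3*z^2) dx + (-2*x^2) dy + (-6*x*z) dz; grad f = (-4*x*y - 3*z^2, -2*x^2, -6*x*z)

For a 0-form f, d f = (∂f/∂x) dx + (∂f/∂y) dy + (∂f/∂z) dz. The components of the vector representation are exactly the entries of grad f in Cartesian coordinates:
  ∂f/∂x = -4*x*y - 3*z^2
  ∂f/∂y = -2*x^2
  ∂f/∂z = -6*x*z.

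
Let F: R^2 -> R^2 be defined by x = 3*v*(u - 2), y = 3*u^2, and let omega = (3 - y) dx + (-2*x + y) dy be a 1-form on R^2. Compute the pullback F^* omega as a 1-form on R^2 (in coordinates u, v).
F^* omega = (18*u^3 - 45*u^2*v + 72*u*v + 9*v) du + (-9*u^3 + 18*u^2 + 9*u - 18) dv

Using F^*(f dg) = (f ∘ F) d(g ∘ F), substitute each coordinate x_i by F_i(u, v) in f_i, and replace dx_i by d F_i = (∂F_i/∂u) du + (∂F_i/∂v) dv.
  For the x component: f_1(F) = 3 - 3*u^2; d F_1 = (3*v) du + (3*u - 6) dv
  For the y component: f_2(F) = 3*u^2 - 6*u*v + 12*v; d F_2 = (6*u) du + (0) dv
Combining and collecting du, dv coefficients:
  coeff of du: 18*u^3 - 45*u^2*v + 72*u*v + 9*v
  coeff of dv: -9*u^3 + 18*u^2 + 9*u - 18
F^* omega = (18*u^3 - 45*u^2*v + 72*u*v + 9*v) du + (-9*u^3 + 18*u^2 + 9*u - 18) dv.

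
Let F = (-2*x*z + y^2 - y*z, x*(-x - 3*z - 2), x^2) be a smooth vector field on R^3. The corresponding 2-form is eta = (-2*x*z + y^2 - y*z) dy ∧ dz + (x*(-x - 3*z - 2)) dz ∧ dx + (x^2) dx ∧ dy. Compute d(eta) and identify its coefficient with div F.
d(eta) = (-2*z) dx ∧ dy ∧ dz; div F = -2*z

For a 2-form in R^3 of the form above, applying d gives a 3-form with coefficient ∂P/∂x + ∂Q/∂y + ∂R/∂z:
  ∂P/∂x = -2*z
  ∂Q/∂y = 0
  ∂R/∂z = 0
Sum = -2*z, which is exactly div F.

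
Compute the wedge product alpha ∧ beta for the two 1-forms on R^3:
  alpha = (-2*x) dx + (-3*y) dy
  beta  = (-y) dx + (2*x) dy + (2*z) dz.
alpha ∧ beta = (-4*x^2 - 3*y^2) dx ∧ dy + (-4*x*z) dx ∧ dz + (-6*y*z) dy ∧ dz

Distribute the wedge, using dx_i ∧ dx_j = -dx_j ∧ dx_i and dx_i ∧ dx_i = 0. For each pair (i, j) with i < j, the coefficient of dx_i ∧ dx_j in alpha ∧ beta is (alpha_i * beta_j - alpha_j * beta_i). Collecting: alpha ∧ beta = (-4*x^2 - 3*y^2) dx ∧ dy + (-4*x*z) dx ∧ dz + (-6*y*z) dy ∧ dz.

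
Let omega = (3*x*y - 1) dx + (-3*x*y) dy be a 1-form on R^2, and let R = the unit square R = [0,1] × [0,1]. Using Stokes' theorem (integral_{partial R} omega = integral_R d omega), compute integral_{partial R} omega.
integral_(partial R) omega = -3

Stokes: integral_partial_R omega = integral_R d omega with d omega = (∂Q/∂x - ∂P/∂y) dx ∧ dy.
  ∂Q/∂x = -3*y
  ∂P/∂y = 3*x
  integrand = ∂Q/∂x - ∂P/∂y = -3*x - 3*y.
Integrating over R: integral_0^1 integral_0^1 (-3*x - 3*y) dx dy = -3.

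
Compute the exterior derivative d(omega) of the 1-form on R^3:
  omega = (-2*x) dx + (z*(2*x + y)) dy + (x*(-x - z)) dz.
d(omega) = (2*z) dx ∧ dy + (-2*x - z) dx ∧ dz + (-2*x - y) dy ∧ dz

For a 1-form omega = sum_i f_i dx_i, the exterior derivative is
  d(omega) = sum_{i < j} (∂f_j/∂x_i - ∂f_i/∂x_j) dx_i ∧ dx_j.
  coefficient of dx ∧ dy: ∂f_2/∂x - ∂f_1/∂y = ∂(z*(2*x + y))/∂x - ∂(-2*x)/∂y = 2*z
  coefficient of dx ∧ dz: ∂f_3/∂x - ∂f_1/∂z = ∂(x*(-x - z))/∂x - ∂(-2*x)/∂z = -2*x - z
  coefficient of dy ∧ dz: ∂f_3/∂y - ∂f_2/∂z = ∂(x*(-x - z))/∂y - ∂(z*(2*x + y))/∂z = -2*x - y
Assembling: d(omega) = (2*z) dx ∧ dy + (-2*x - z) dx ∧ dz + (-2*x - y) dy ∧ dz.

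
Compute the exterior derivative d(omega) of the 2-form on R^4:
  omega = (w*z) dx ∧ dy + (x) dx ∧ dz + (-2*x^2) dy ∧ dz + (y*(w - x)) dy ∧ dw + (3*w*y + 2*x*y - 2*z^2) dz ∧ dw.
d(omega) = (w - 4*x) dx ∧ dy ∧ dz + (-y + z) dx ∧ dy ∧ dw + (2*y) dx ∧ dz ∧ dw + (3*w + 2*x) dy ∧ dz ∧ dw

For a 2-form omega = sum_{i<j} g_{ij} dx_i ∧ dx_j, the exterior derivative is
  d(omega) = sum_{i<j} d(g_{ij}) ∧ dx_i ∧ dx_j = sum_{i<j, k} (∂g_{ij}/∂x_k) dx_k ∧ dx_i ∧ dx_j.
Expand each term, using dx_k ∧ dx_i ∧ dx_j = sgn(permutation) dx_{(a)} ∧ dx_{(b)} ∧ dx_{(c)} with (a < b < c) sorted:
  d(w*z) includes (∂/∂z)(w*z) dz = (w) dz, which multiplied by dx ∧ dy gives (w) dx ∧ dy ∧ dz
  d(w*z) includes (∂/∂w)(w*z) dw = (z) dw, which multiplied by dx ∧ dy gives (z) dx ∧ dy ∧ dw
  d(-2*x^2) includes (∂/∂x)(-2*x^2) dx = (-4*x) dx, which multiplied by dy ∧ dz gives (-4*x) dx ∧ dy ∧ dz
  d(y*(w - x)) includes (∂/∂x)(y*(w - x)) dx = (-y) dx, which multiplied by dy ∧ dw gives (-y) dx ∧ dy ∧ dw
  d(3*w*y + 2*x*y - 2*z^2) includes (∂/∂x)(3*w*y + 2*x*y - 2*z^2) dx = (2*y) dx, which multiplied by dz ∧ dw gives (2*y) dx ∧ dz ∧ dw
  d(3*w*y + 2*x*y - 2*z^2) includes (∂/∂y)(3*w*y + 2*x*y - 2*z^2) dy = (3*w + 2*x) dy, which multiplied by dz ∧ dw gives (3*w + 2*x) dy ∧ dz ∧ dw
Collecting like 3-forms: d(omega) = (w - 4*x) dx ∧ dy ∧ dz + (-y + z) dx ∧ dy ∧ dw + (2*y) dx ∧ dz ∧ dw + (3*w + 2*x) dy ∧ dz ∧ dw.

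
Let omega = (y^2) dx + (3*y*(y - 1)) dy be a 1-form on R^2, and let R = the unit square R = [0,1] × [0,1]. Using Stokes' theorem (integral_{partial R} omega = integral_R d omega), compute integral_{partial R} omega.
integral_(partial R) omega = -1

Stokes: integral_partial_R omega = integral_R d omega with d omega = (∂Q/∂x - ∂P/∂y) dx ∧ dy.
  ∂Q/∂x = 0
  ∂P/∂y = 2*y
  integrand = ∂Q/∂x - ∂P/∂y = -2*y.
Integrating over R: integral_0^1 integral_0^1 (-2*y) dx dy = -1.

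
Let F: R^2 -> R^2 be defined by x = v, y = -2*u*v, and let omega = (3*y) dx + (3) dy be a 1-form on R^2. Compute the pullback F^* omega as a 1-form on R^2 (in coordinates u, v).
F^* omega = (-6*v) du + (6*u*(-v - 1)) dv

Using F^*(f dg) = (f ∘ F) d(g ∘ F), substitute each coordinate x_i by F_i(u, v) in f_i, and replace dx_i by d F_i = (∂F_i/∂u) du + (∂F_i/∂v) dv.
  For the x component: f_1(F) = -6*u*v; d F_1 = (0) du + (1) dv
  For the y component: f_2(F) = 3; d F_2 = (-2*v) du + (-2*u) dv
Combining and collecting du, dv coefficients:
  coeff of du: -6*v
  coeff of dv: 6*u*(-v - 1)
F^* omega = (-6*v) du + (6*u*(-v - 1)) dv.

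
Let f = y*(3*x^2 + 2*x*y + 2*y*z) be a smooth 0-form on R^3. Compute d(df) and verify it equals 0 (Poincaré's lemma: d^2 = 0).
d(df) = 0

Step 1: df = sum_i (∂f/∂x_i) dx_i = (2*y*(3*x + y)) dx + (3*x^2 + 4*x*y + 4*y*z) dy + (2*y^2) dz.
Step 2: Apply d again. Using the 1-form formula, the coefficient of dx ∧ dy in d(df) is ∂^2 f/∂x ∂y - ∂^2 f/∂y ∂x = (6*x + 4*y) - (6*x + 4*y) = 0 (equality of mixed partials for smooth f).
Similarly for dx ∧ dz and dy ∧ dz — all coefficients vanish. So d(df) = 0.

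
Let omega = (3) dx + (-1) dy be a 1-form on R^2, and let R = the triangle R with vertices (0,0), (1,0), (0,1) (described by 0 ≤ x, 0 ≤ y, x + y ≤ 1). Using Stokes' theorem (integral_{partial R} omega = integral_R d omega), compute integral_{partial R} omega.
integral_(partial R) omega = 0

Stokes: integral_partial_R omega = integral_R d omega with d omega = (∂Q/∂x - ∂P/∂y) dx ∧ dy.
  ∂Q/∂x = 0
  ∂P/∂y = 0
  integrand = ∂Q/∂x - ∂P/∂y = 0.
Integrating over R: integral_0^1 integral_0^{1-x} (0) dy dx = 0.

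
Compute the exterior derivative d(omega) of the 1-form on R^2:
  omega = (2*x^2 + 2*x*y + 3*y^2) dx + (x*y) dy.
d(omega) = (-2*x - 5*y) dx ∧ dy

For a 1-form omega = sum_i f_i dx_i, the exterior derivative is
  d(omega) = sum_{i < j} (∂f_j/∂x_i - ∂f_i/∂x_j) dx_i ∧ dx_j.
  coefficient of dx ∧ dy: ∂f_2/∂x - ∂f_1/∂y = ∂(x*y)/∂x - ∂(2*x^2 + 2*x*y + 3*y^2)/∂y = -2*x - 5*y
Assembling: d(omega) = (-2*x - 5*y) dx ∧ dy.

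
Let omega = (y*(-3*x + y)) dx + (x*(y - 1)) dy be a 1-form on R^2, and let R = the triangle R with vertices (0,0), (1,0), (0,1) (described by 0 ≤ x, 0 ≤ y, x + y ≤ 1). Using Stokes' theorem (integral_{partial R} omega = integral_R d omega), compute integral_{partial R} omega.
integral_(partial R) omega = -1/6

Stokes: integral_partial_R omega = integral_R d omega with d omega = (∂Q/∂x - ∂P/∂y) dx ∧ dy.
  ∂Q/∂x = y - 1
  ∂P/∂y = -3*x + 2*y
  integrand = ∂Q/∂x - ∂P/∂y = 3*x - y - 1.
Integrating over R: integral_0^1 integral_0^{1-x} (3*x - y - 1) dy dx = -1/6.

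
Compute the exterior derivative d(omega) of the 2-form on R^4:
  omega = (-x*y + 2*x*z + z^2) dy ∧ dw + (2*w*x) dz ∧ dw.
d(omega) = (-y + 2*z) dx ∧ dy ∧ dw + (-2*x - 2*z) dy ∧ dz ∧ dw + (2*w) dx ∧ dz ∧ dw

For a 2-form omega = sum_{i<j} g_{ij} dx_i ∧ dx_j, the exterior derivative is
  d(omega) = sum_{i<j} d(g_{ij}) ∧ dx_i ∧ dx_j = sum_{i<j, k} (∂g_{ij}/∂x_k) dx_k ∧ dx_i ∧ dx_j.
Expand each term, using dx_k ∧ dx_i ∧ dx_j = sgn(permutation) dx_{(a)} ∧ dx_{(b)} ∧ dx_{(c)} with (a < b < c) sorted:
  d(-x*y + 2*x*z + z^2) includes (∂/∂x)(-x*y + 2*x*z + z^2) dx = (-y + 2*z) dx, which multiplied by dy ∧ dw gives (-y + 2*z) dx ∧ dy ∧ dw
  d(-x*y + 2*x*z + z^2) includes (∂/∂z)(-x*y + 2*x*z + z^2) dz = (2*x + 2*z) dz, which multiplied by dy ∧ dw gives (-2*x - 2*z) dy ∧ dz ∧ dw
  d(2*w*x) includes (∂/∂x)(2*w*x) dx = (2*w) dx, which multiplied by dz ∧ dw gives (2*w) dx ∧ dz ∧ dw
Collecting like 3-forms: d(omega) = (-y + 2*z) dx ∧ dy ∧ dw + (-2*x - 2*z) dy ∧ dz ∧ dw + (2*w) dx ∧ dz ∧ dw.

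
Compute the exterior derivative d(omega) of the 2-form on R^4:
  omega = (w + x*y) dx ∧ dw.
d(omega) = (-x) dx ∧ dy ∧ dw

For a 2-form omega = sum_{i<j} g_{ij} dx_i ∧ dx_j, the exterior derivative is
  d(omega) = sum_{i<j} d(g_{ij}) ∧ dx_i ∧ dx_j = sum_{i<j, k} (∂g_{ij}/∂x_k) dx_k ∧ dx_i ∧ dx_j.
Expand each term, using dx_k ∧ dx_i ∧ dx_j = sgn(permutation) dx_{(a)} ∧ dx_{(b)} ∧ dx_{(c)} with (a < b < c) sorted:
  d(w + x*y) includes (∂/∂y)(w + x*y) dy = (x) dy, which multiplied by dx ∧ dw gives (-x) dx ∧ dy ∧ dw
Collecting like 3-forms: d(omega) = (-x) dx ∧ dy ∧ dw.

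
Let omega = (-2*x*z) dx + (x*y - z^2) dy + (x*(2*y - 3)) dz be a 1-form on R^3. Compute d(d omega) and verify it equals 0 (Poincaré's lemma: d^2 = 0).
d(d omega) = 0

Step 1: d omega = sum_{i<j} (∂f_j/∂x_i - ∂f_i/∂x_j) dx_i ∧ dx_j:
  coeff of dx ∧ dy: y
  coeff of dx ∧ dz: 2*x + 2*y - 3
  coeff of dy ∧ dz: 2*x + 2*z
Step 2: Apply d again to each 2-form coefficient. The only possible 3-form in R^3 is dx ∧ dy ∧ dz, with coefficient
  ∂(coeff of dy∧dz)/∂x - ∂(coeff of dx∧dz)/∂y + ∂(coeff of dx∧dy)/∂z
  = ∂/∂x (2*x + 2*z) - ∂/∂y (2*x + 2*y - 3) + ∂/∂z (y).
Each of these terms simplifies to sums of mixed partials that cancel in pairs. The result is 0 (by equality of mixed partials for smooth functions — Schwarz / Clairaut).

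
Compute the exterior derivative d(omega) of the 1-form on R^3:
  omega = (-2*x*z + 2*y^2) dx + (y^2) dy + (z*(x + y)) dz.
d(omega) = (-4*y) dx ∧ dy + (2*x + z) dx ∧ dz + (z) dy ∧ dz

For a 1-form omega = sum_i f_i dx_i, the exterior derivative is
  d(omega) = sum_{i < j} (∂f_j/∂x_i - ∂f_i/∂x_j) dx_i ∧ dx_j.
  coefficient of dx ∧ dy: ∂f_2/∂x - ∂f_1/∂y = ∂(y^2)/∂x - ∂(-2*x*z + 2*y^2)/∂y = -4*y
  coefficient of dx ∧ dz: ∂f_3/∂x - ∂f_1/∂z = ∂(z*(x + y))/∂x - ∂(-2*x*z + 2*y^2)/∂z = 2*x + z
  coefficient of dy ∧ dz: ∂f_3/∂y - ∂f_2/∂z = ∂(z*(x + y))/∂y - ∂(y^2)/∂z = z
Assembling: d(omega) = (-4*y) dx ∧ dy + (2*x + z) dx ∧ dz + (z) dy ∧ dz.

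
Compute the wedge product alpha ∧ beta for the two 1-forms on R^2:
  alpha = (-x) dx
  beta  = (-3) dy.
alpha ∧ beta = (3*x) dx ∧ dy

Distribute the wedge, using dx_i ∧ dx_j = -dx_j ∧ dx_i and dx_i ∧ dx_i = 0. For each pair (i, j) with i < j, the coefficient of dx_i ∧ dx_j in alpha ∧ beta is (alpha_i * beta_j - alpha_j * beta_i). Collecting: alpha ∧ beta = (3*x) dx ∧ dy.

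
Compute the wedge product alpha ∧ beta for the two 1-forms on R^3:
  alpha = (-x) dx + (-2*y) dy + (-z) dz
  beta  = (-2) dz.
alpha ∧ beta = (2*x) dx ∧ dz + (4*y) dy ∧ dz

Distribute the wedge, using dx_i ∧ dx_j = -dx_j ∧ dx_i and dx_i ∧ dx_i = 0. For each pair (i, j) with i < j, the coefficient of dx_i ∧ dx_j in alpha ∧ beta is (alpha_i * beta_j - alpha_j * beta_i). Collecting: alpha ∧ beta = (2*x) dx ∧ dz + (4*y) dy ∧ dz.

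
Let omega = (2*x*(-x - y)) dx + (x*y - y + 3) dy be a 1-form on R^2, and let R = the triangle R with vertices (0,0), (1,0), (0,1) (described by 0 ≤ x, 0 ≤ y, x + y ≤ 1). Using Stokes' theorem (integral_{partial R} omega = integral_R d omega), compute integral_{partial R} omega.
integral_(partial R) omega = 1/2

Stokes: integral_partial_R omega = integral_R d omega with d omega = (∂Q/∂x - ∂P/∂y) dx ∧ dy.
  ∂Q/∂x = y
  ∂P/∂y = -2*x
  integrand = ∂Q/∂x - ∂P/∂y = 2*x + y.
Integrating over R: integral_0^1 integral_0^{1-x} (2*x + y) dy dx = 1/2.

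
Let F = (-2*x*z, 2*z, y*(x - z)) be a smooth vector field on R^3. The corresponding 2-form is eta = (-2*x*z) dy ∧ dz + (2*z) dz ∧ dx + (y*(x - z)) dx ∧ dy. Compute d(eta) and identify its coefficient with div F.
d(eta) = (-y - 2*z) dx ∧ dy ∧ dz; div F = -y - 2*z

For a 2-form in R^3 of the form above, applying d gives a 3-form with coefficient ∂P/∂x + ∂Q/∂y + ∂R/∂z:
  ∂P/∂x = -2*z
  ∂Q/∂y = 0
  ∂R/∂z = -y
Sum = -y - 2*z, which is exactly div F.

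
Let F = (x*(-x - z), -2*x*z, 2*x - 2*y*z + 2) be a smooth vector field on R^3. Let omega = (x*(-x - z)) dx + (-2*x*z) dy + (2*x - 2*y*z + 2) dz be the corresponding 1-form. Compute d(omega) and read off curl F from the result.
d(omega) = (2*x - 2*z) dy ∧ dz + (-x - 2) dz ∧ dx + (-2*z) dx ∧ dy; curl F = (2*x - 2*z, -x - 2, -2*z)

d omega = sum_{i<j} (∂f_j/∂x_i - ∂f_i/∂x_j) dx_i ∧ dx_j. Under the identification (dy ∧ dz, dz ∧ dx, dx ∧ dy) ↔ (e_x, e_y, e_z), the coefficients are exactly the components of curl F. Compute:
  ∂R/∂y - ∂Q/∂z = (-2*z) - (-2*x) = 2*x - 2*z
  ∂P/∂z - ∂R/∂x = (-x) - (2) = -x - 2
  ∂Q/∂x - ∂P/∂y = (-2*z) - (0) = -2*z.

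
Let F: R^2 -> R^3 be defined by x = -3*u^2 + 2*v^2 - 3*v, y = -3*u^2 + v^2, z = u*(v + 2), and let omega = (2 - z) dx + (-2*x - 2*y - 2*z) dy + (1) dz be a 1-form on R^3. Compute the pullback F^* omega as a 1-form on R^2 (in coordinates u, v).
F^* omega = (-72*u^3 + 18*u^2*v + 36*u^2 + 36*u*v^2 - 36*u*v - 12*u + v + 2) du + (24*u^2*v - 8*u*v^2 - 13*u*v + 7*u - 12*v^3 + 12*v^2 + 8*v - 6) dv

Using F^*(f dg) = (f ∘ F) d(g ∘ F), substitute each coordinate x_i by F_i(u, v) in f_i, and replace dx_i by d F_i = (∂F_i/∂u) du + (∂F_i/∂v) dv.
  For the x component: f_1(F) = -u*v - 2*u + 2; d F_1 = (-6*u) du + (4*v - 3) dv
  For the y component: f_2(F) = 12*u^2 - 2*u*v - 4*u - 6*v^2 + 6*v; d F_2 = (-6*u) du + (2*v) dv
  For the z component: f_3(F) = 1; d F_3 = (v + 2) du + (u) dv
Combining and collecting du, dv coefficients:
  coeff of du: -72*u^3 + 18*u^2*v + 36*u^2 + 36*u*v^2 - 36*u*v - 12*u + v + 2
  coeff of dv: 24*u^2*v - 8*u*v^2 - 13*u*v + 7*u - 12*v^3 + 12*v^2 + 8*v - 6
F^* omega = (-72*u^3 + 18*u^2*v + 36*u^2 + 36*u*v^2 - 36*u*v - 12*u + v + 2) du + (24*u^2*v - 8*u*v^2 - 13*u*v + 7*u - 12*v^3 + 12*v^2 + 8*v - 6) dv.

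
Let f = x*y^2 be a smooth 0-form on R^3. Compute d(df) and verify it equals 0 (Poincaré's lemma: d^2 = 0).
d(df) = 0

Step 1: df = sum_i (∂f/∂x_i) dx_i = (y^2) dx + (2*x*y) dy + (0) dz.
Step 2: Apply d again. Using the 1-form formula, the coefficient of dx ∧ dy in d(df) is ∂^2 f/∂x ∂y - ∂^2 f/∂y ∂x = (2*y) - (2*y) = 0 (equality of mixed partials for smooth f).
Similarly for dx ∧ dz and dy ∧ dz — all coefficients vanish. So d(df) = 0.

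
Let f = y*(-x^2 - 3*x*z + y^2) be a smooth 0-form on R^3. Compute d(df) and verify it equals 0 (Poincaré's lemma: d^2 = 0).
d(df) = 0

Step 1: df = sum_i (∂f/∂x_i) dx_i = (y*(-2*x - 3*z)) dx + (-x^2 - 3*x*z + 3*y^2) dy + (-3*x*y) dz.
Step 2: Apply d again. Using the 1-form formula, the coefficient of dx ∧ dy in d(df) is ∂^2 f/∂x ∂y - ∂^2 f/∂y ∂x = (-2*x - 3*z) - (-2*x - 3*z) = 0 (equality of mixed partials for smooth f).
Similarly for dx ∧ dz and dy ∧ dz — all coefficients vanish. So d(df) = 0.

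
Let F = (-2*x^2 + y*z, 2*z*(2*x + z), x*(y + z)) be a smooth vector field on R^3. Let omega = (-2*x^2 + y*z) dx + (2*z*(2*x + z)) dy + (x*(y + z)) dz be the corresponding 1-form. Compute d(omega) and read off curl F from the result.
d(omega) = (-3*x - 4*z) dy ∧ dz + (-z) dz ∧ dx + (3*z) dx ∧ dy; curl F = (-3*x - 4*z, -z, 3*z)

d omega = sum_{i<j} (∂f_j/∂x_i - ∂f_i/∂x_j) dx_i ∧ dx_j. Under the identification (dy ∧ dz, dz ∧ dx, dx ∧ dy) ↔ (e_x, e_y, e_z), the coefficients are exactly the components of curl F. Compute:
  ∂R/∂y - ∂Q/∂z = (x) - (4*x + 4*z) = -3*x - 4*z
  ∂P/∂z - ∂R/∂x = (y) - (y + z) = -z
  ∂Q/∂x - ∂P/∂y = (4*z) - (z) = 3*z.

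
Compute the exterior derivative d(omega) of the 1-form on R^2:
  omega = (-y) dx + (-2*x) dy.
d(omega) = (-1) dx ∧ dy

For a 1-form omega = sum_i f_i dx_i, the exterior derivative is
  d(omega) = sum_{i < j} (∂f_j/∂x_i - ∂f_i/∂x_j) dx_i ∧ dx_j.
  coefficient of dx ∧ dy: ∂f_2/∂x - ∂f_1/∂y = ∂(-2*x)/∂x - ∂(-y)/∂y = -1
Assembling: d(omega) = (-1) dx ∧ dy.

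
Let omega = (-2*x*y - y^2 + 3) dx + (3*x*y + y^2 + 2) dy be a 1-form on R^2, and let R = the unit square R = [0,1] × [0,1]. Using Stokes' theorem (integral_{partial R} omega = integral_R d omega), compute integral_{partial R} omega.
integral_(partial R) omega = 7/2

Stokes: integral_partial_R omega = integral_R d omega with d omega = (∂Q/∂x - ∂P/∂y) dx ∧ dy.
  ∂Q/∂x = 3*y
  ∂P/∂y = -2*x - 2*y
  integrand = ∂Q/∂x - ∂P/∂y = 2*x + 5*y.
Integrating over R: integral_0^1 integral_0^1 (2*x + 5*y) dx dy = 7/2.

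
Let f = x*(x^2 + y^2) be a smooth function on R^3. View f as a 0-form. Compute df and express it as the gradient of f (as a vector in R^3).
df = (3*x^2 + y^2) dx + (2*x*y) dy + (0) dz; grad f = (3*x^2 + y^2, 2*x*y, 0)

For a 0-form f, d f = (∂f/∂x) dx + (∂f/∂y) dy + (∂f/∂z) dz. The components of the vector representation are exactly the entries of grad f in Cartesian coordinates:
  ∂f/∂x = 3*x^2 + y^2
  ∂f/∂y = 2*x*y
  ∂f/∂z = 0.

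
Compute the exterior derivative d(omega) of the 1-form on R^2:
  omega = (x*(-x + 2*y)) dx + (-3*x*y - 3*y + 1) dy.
d(omega) = (-2*x - 3*y) dx ∧ dy

For a 1-form omega = sum_i f_i dx_i, the exterior derivative is
  d(omega) = sum_{i < j} (∂f_j/∂x_i - ∂f_i/∂x_j) dx_i ∧ dx_j.
  coefficient of dx ∧ dy: ∂f_2/∂x - ∂f_1/∂y = ∂(-3*x*y - 3*y + 1)/∂x - ∂(x*(-x + 2*y))/∂y = -2*x - 3*y
Assembling: d(omega) = (-2*x - 3*y) dx ∧ dy.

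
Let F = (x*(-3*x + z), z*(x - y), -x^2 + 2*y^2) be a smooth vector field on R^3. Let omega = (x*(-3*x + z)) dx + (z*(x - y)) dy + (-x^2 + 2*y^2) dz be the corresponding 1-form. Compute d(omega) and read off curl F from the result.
d(omega) = (-x + 5*y) dy ∧ dz + (3*x) dz ∧ dx + (z) dx ∧ dy; curl F = (-x + 5*y, 3*x, z)

d omega = sum_{i<j} (∂f_j/∂x_i - ∂f_i/∂x_j) dx_i ∧ dx_j. Under the identification (dy ∧ dz, dz ∧ dx, dx ∧ dy) ↔ (e_x, e_y, e_z), the coefficients are exactly the components of curl F. Compute:
  ∂R/∂y - ∂Q/∂z = (4*y) - (x - y) = -x + 5*y
  ∂P/∂z - ∂R/∂x = (x) - (-2*x) = 3*x
  ∂Q/∂x - ∂P/∂y = (z) - (0) = z.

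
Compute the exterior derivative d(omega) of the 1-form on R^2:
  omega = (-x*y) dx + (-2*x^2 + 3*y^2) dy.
d(omega) = (-3*x) dx ∧ dy

For a 1-form omega = sum_i f_i dx_i, the exterior derivative is
  d(omega) = sum_{i < j} (∂f_j/∂x_i - ∂f_i/∂x_j) dx_i ∧ dx_j.
  coefficient of dx ∧ dy: ∂f_2/∂x - ∂f_1/∂y = ∂(-2*x^2 + 3*y^2)/∂x - ∂(-x*y)/∂y = -3*x
Assembling: d(omega) = (-3*x) dx ∧ dy.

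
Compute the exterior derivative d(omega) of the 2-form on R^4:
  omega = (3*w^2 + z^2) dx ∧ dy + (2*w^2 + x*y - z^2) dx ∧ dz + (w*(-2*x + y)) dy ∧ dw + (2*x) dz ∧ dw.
d(omega) = (-x + 2*z) dx ∧ dy ∧ dz + (4*w) dx ∧ dy ∧ dw + (4*w + 2) dx ∧ dz ∧ dw

For a 2-form omega = sum_{i<j} g_{ij} dx_i ∧ dx_j, the exterior derivative is
  d(omega) = sum_{i<j} d(g_{ij}) ∧ dx_i ∧ dx_j = sum_{i<j, k} (∂g_{ij}/∂x_k) dx_k ∧ dx_i ∧ dx_j.
Expand each term, using dx_k ∧ dx_i ∧ dx_j = sgn(permutation) dx_{(a)} ∧ dx_{(b)} ∧ dx_{(c)} with (a < b < c) sorted:
  d(3*w^2 + z^2) includes (∂/∂z)(3*w^2 + z^2) dz = (2*z) dz, which multiplied by dx ∧ dy gives (2*z) dx ∧ dy ∧ dz
  d(3*w^2 + z^2) includes (∂/∂w)(3*w^2 + z^2) dw = (6*w) dw, which multiplied by dx ∧ dy gives (6*w) dx ∧ dy ∧ dw
  d(2*w^2 + x*y - z^2) includes (∂/∂y)(2*w^2 + x*y - z^2) dy = (x) dy, which multiplied by dx ∧ dz gives (-x) dx ∧ dy ∧ dz
  d(2*w^2 + x*y - z^2) includes (∂/∂w)(2*w^2 + x*y - z^2) dw = (4*w) dw, which multiplied by dx ∧ dz gives (4*w) dx ∧ dz ∧ dw
  d(w*(-2*x + y)) includes (∂/∂x)(w*(-2*x + y)) dx = (-2*w) dx, which multiplied by dy ∧ dw gives (-2*w) dx ∧ dy ∧ dw
  d(2*x) includes (∂/∂x)(2*x) dx = (2) dx, which multiplied by dz ∧ dw gives (2) dx ∧ dz ∧ dw
Collecting like 3-forms: d(omega) = (-x + 2*z) dx ∧ dy ∧ dz + (4*w) dx ∧ dy ∧ dw + (4*w + 2) dx ∧ dz ∧ dw.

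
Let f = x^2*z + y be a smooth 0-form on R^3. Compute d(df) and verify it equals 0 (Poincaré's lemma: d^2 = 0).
d(df) = 0

Step 1: df = sum_i (∂f/∂x_i) dx_i = (2*x*z) dx + (1) dy + (x^2) dz.
Step 2: Apply d again. Using the 1-form formula, the coefficient of dx ∧ dy in d(df) is ∂^2 f/∂x ∂y - ∂^2 f/∂y ∂x = (0) - (0) = 0 (equality of mixed partials for smooth f).
Similarly for dx ∧ dz and dy ∧ dz — all coefficients vanish. So d(df) = 0.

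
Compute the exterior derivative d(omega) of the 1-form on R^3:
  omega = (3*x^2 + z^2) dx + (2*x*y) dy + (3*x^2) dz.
d(omega) = (2*y) dx ∧ dy + (6*x - 2*z) dx ∧ dz

For a 1-form omega = sum_i f_i dx_i, the exterior derivative is
  d(omega) = sum_{i < j} (∂f_j/∂x_i - ∂f_i/∂x_j) dx_i ∧ dx_j.
  coefficient of dx ∧ dy: ∂f_2/∂x - ∂f_1/∂y = ∂(2*x*y)/∂x - ∂(3*x^2 + z^2)/∂y = 2*y
  coefficient of dx ∧ dz: ∂f_3/∂x - ∂f_1/∂z = ∂(3*x^2)/∂x - ∂(3*x^2 + z^2)/∂z = 6*x - 2*z
Assembling: d(omega) = (2*y) dx ∧ dy + (6*x - 2*z) dx ∧ dz.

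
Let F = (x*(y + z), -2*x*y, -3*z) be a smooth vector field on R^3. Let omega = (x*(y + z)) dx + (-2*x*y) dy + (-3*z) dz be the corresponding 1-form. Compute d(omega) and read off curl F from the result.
d(omega) = (0) dy ∧ dz + (x) dz ∧ dx + (-x - 2*y) dx ∧ dy; curl F = (0, x, -x - 2*y)

d omega = sum_{i<j} (∂f_j/∂x_i - ∂f_i/∂x_j) dx_i ∧ dx_j. Under the identification (dy ∧ dz, dz ∧ dx, dx ∧ dy) ↔ (e_x, e_y, e_z), the coefficients are exactly the components of curl F. Compute:
  ∂R/∂y - ∂Q/∂z = (0) - (0) = 0
  ∂P/∂z - ∂R/∂x = (x) - (0) = x
  ∂Q/∂x - ∂P/∂y = (-2*y) - (x) = -x - 2*y.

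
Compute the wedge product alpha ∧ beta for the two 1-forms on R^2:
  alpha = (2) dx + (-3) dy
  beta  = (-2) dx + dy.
alpha ∧ beta = (-4) dx ∧ dy

Distribute the wedge, using dx_i ∧ dx_j = -dx_j ∧ dx_i and dx_i ∧ dx_i = 0. For each pair (i, j) with i < j, the coefficient of dx_i ∧ dx_j in alpha ∧ beta is (alpha_i * beta_j - alpha_j * beta_i). Collecting: alpha ∧ beta = (-4) dx ∧ dy.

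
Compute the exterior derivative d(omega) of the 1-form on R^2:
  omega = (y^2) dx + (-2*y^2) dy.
d(omega) = (-2*y) dx ∧ dy

For a 1-form omega = sum_i f_i dx_i, the exterior derivative is
  d(omega) = sum_{i < j} (∂f_j/∂x_i - ∂f_i/∂x_j) dx_i ∧ dx_j.
  coefficient of dx ∧ dy: ∂f_2/∂x - ∂f_1/∂y = ∂(-2*y^2)/∂x - ∂(y^2)/∂y = -2*y
Assembling: d(omega) = (-2*y) dx ∧ dy.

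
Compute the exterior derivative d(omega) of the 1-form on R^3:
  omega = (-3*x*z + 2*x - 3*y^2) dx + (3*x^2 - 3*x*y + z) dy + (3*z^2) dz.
d(omega) = (6*x + 3*y) dx ∧ dy + (3*x) dx ∧ dz + (-1) dy ∧ dz

For a 1-form omega = sum_i f_i dx_i, the exterior derivative is
  d(omega) = sum_{i < j} (∂f_j/∂x_i - ∂f_i/∂x_j) dx_i ∧ dx_j.
  coefficient of dx ∧ dy: ∂f_2/∂x - ∂f_1/∂y = ∂(3*x^2 - 3*x*y + z)/∂x - ∂(-3*x*z + 2*x - 3*y^2)/∂y = 6*x + 3*y
  coefficient of dx ∧ dz: ∂f_3/∂x - ∂f_1/∂z = ∂(3*z^2)/∂x - ∂(-3*x*z + 2*x - 3*y^2)/∂z = 3*x
  coefficient of dy ∧ dz: ∂f_3/∂y - ∂f_2/∂z = ∂(3*z^2)/∂y - ∂(3*x^2 - 3*x*y + z)/∂z = -1
Assembling: d(omega) = (6*x + 3*y) dx ∧ dy + (3*x) dx ∧ dz + (-1) dy ∧ dz.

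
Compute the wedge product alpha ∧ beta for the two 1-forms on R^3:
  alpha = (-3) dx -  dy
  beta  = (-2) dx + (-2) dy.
alpha ∧ beta = (4) dx ∧ dy

Distribute the wedge, using dx_i ∧ dx_j = -dx_j ∧ dx_i and dx_i ∧ dx_i = 0. For each pair (i, j) with i < j, the coefficient of dx_i ∧ dx_j in alpha ∧ beta is (alpha_i * beta_j - alpha_j * beta_i). Collecting: alpha ∧ beta = (4) dx ∧ dy.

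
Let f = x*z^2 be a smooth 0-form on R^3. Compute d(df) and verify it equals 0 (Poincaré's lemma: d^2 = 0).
d(df) = 0

Step 1: df = sum_i (∂f/∂x_i) dx_i = (z^2) dx + (0) dy + (2*x*z) dz.
Step 2: Apply d again. Using the 1-form formula, the coefficient of dx ∧ dy in d(df) is ∂^2 f/∂x ∂y - ∂^2 f/∂y ∂x = (0) - (0) = 0 (equality of mixed partials for smooth f).
Similarly for dx ∧ dz and dy ∧ dz — all coefficients vanish. So d(df) = 0.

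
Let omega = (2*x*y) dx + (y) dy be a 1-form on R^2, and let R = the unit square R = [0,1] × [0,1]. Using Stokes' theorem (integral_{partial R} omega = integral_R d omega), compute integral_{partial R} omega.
integral_(partial R) omega = -1

Stokes: integral_partial_R omega = integral_R d omega with d omega = (∂Q/∂x - ∂P/∂y) dx ∧ dy.
  ∂Q/∂x = 0
  ∂P/∂y = 2*x
  integrand = ∂Q/∂x - ∂P/∂y = -2*x.
Integrating over R: integral_0^1 integral_0^1 (-2*x) dx dy = -1.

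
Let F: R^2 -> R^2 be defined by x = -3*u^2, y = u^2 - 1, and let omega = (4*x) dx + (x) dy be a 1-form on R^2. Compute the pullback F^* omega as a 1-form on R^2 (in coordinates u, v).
F^* omega = (66*u^3) du

Using F^*(f dg) = (f ∘ F) d(g ∘ F), substitute each coordinate x_i by F_i(u, v) in f_i, and replace dx_i by d F_i = (∂F_i/∂u) du + (∂F_i/∂v) dv.
  For the x component: f_1(F) = -12*u^2; d F_1 = (-6*u) du + (0) dv
  For the y component: f_2(F) = -3*u^2; d F_2 = (2*u) du + (0) dv
Combining and collecting du, dv coefficients:
  coeff of du: 66*u^3
  coeff of dv: 0
F^* omega = (66*u^3) du.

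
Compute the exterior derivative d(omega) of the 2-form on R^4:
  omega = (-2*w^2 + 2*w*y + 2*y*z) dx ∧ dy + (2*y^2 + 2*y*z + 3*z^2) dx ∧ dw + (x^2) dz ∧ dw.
d(omega) = (2*y) dx ∧ dy ∧ dz + (-4*w - 2*y - 2*z) dx ∧ dy ∧ dw + (2*x - 2*y - 6*z) dx ∧ dz ∧ dw

For a 2-form omega = sum_{i<j} g_{ij} dx_i ∧ dx_j, the exterior derivative is
  d(omega) = sum_{i<j} d(g_{ij}) ∧ dx_i ∧ dx_j = sum_{i<j, k} (∂g_{ij}/∂x_k) dx_k ∧ dx_i ∧ dx_j.
Expand each term, using dx_k ∧ dx_i ∧ dx_j = sgn(permutation) dx_{(a)} ∧ dx_{(b)} ∧ dx_{(c)} with (a < b < c) sorted:
  d(-2*w^2 + 2*w*y + 2*y*z) includes (∂/∂z)(-2*w^2 + 2*w*y + 2*y*z) dz = (2*y) dz, which multiplied by dx ∧ dy gives (2*y) dx ∧ dy ∧ dz
  d(-2*w^2 + 2*w*y + 2*y*z) includes (∂/∂w)(-2*w^2 + 2*w*y + 2*y*z) dw = (-4*w + 2*y) dw, which multiplied by dx ∧ dy gives (-4*w + 2*y) dx ∧ dy ∧ dw
  d(2*y^2 + 2*y*z + 3*z^2) includes (∂/∂y)(2*y^2 + 2*y*z + 3*z^2) dy = (4*y + 2*z) dy, which multiplied by dx ∧ dw gives (-4*y - 2*z) dx ∧ dy ∧ dw
  d(2*y^2 + 2*y*z + 3*z^2) includes (∂/∂z)(2*y^2 + 2*y*z + 3*z^2) dz = (2*y + 6*z) dz, which multiplied by dx ∧ dw gives (-2*y - 6*z) dx ∧ dz ∧ dw
  d(x^2) includes (∂/∂x)(x^2) dx = (2*x) dx, which multiplied by dz ∧ dw gives (2*x) dx ∧ dz ∧ dw
Collecting like 3-forms: d(omega) = (2*y) dx ∧ dy ∧ dz + (-4*w - 2*y - 2*z) dx ∧ dy ∧ dw + (2*x - 2*y - 6*z) dx ∧ dz ∧ dw.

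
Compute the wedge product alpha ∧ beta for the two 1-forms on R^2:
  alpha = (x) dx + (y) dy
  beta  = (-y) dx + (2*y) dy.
alpha ∧ beta = (y*(2*x + y)) dx ∧ dy

Distribute the wedge, using dx_i ∧ dx_j = -dx_j ∧ dx_i and dx_i ∧ dx_i = 0. For each pair (i, j) with i < j, the coefficient of dx_i ∧ dx_j in alpha ∧ beta is (alpha_i * beta_j - alpha_j * beta_i). Collecting: alpha ∧ beta = (y*(2*x + y)) dx ∧ dy.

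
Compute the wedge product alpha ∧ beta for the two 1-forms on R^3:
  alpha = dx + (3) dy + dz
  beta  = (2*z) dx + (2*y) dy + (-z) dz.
alpha ∧ beta = (2*y - 6*z) dx ∧ dy + (-3*z) dx ∧ dz + (-2*y - 3*z) dy ∧ dz

Distribute the wedge, using dx_i ∧ dx_j = -dx_j ∧ dx_i and dx_i ∧ dx_i = 0. For each pair (i, j) with i < j, the coefficient of dx_i ∧ dx_j in alpha ∧ beta is (alpha_i * beta_j - alpha_j * beta_i). Collecting: alpha ∧ beta = (2*y - 6*z) dx ∧ dy + (-3*z) dx ∧ dz + (-2*y - 3*z) dy ∧ dz.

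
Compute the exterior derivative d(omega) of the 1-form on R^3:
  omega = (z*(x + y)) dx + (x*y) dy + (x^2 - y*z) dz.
d(omega) = (y - z) dx ∧ dy + (x - y) dx ∧ dz + (-z) dy ∧ dz

For a 1-form omega = sum_i f_i dx_i, the exterior derivative is
  d(omega) = sum_{i < j} (∂f_j/∂x_i - ∂f_i/∂x_j) dx_i ∧ dx_j.
  coefficient of dx ∧ dy: ∂f_2/∂x - ∂f_1/∂y = ∂(x*y)/∂x - ∂(z*(x + y))/∂y = y - z
  coefficient of dx ∧ dz: ∂f_3/∂x - ∂f_1/∂z = ∂(x^2 - y*z)/∂x - ∂(z*(x + y))/∂z = x - y
  coefficient of dy ∧ dz: ∂f_3/∂y - ∂f_2/∂z = ∂(x^2 - y*z)/∂y - ∂(x*y)/∂z = -z
Assembling: d(omega) = (y - z) dx ∧ dy + (x - y) dx ∧ dz + (-z) dy ∧ dz.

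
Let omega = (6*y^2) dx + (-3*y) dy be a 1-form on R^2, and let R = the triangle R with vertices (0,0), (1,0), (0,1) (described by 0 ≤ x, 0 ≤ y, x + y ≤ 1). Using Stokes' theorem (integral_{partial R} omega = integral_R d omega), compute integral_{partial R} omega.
integral_(partial R) omega = -2

Stokes: integral_partial_R omega = integral_R d omega with d omega = (∂Q/∂x - ∂P/∂y) dx ∧ dy.
  ∂Q/∂x = 0
  ∂P/∂y = 12*y
  integrand = ∂Q/∂x - ∂P/∂y = -12*y.
Integrating over R: integral_0^1 integral_0^{1-x} (-12*y) dy dx = -2.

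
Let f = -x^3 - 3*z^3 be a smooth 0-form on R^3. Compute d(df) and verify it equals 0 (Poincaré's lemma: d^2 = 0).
d(df) = 0

Step 1: df = sum_i (∂f/∂x_i) dx_i = (-3*x^2) dx + (0) dy + (-9*z^2) dz.
Step 2: Apply d again. Using the 1-form formula, the coefficient of dx ∧ dy in d(df) is ∂^2 f/∂x ∂y - ∂^2 f/∂y ∂x = (0) - (0) = 0 (equality of mixed partials for smooth f).
Similarly for dx ∧ dz and dy ∧ dz — all coefficients vanish. So d(df) = 0.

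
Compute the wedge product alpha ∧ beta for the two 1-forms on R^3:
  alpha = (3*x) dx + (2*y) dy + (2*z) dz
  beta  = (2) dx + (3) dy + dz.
alpha ∧ beta = (9*x - 4*y) dx ∧ dy + (3*x - 4*z) dx ∧ dz + (2*y - 6*z) dy ∧ dz

Distribute the wedge, using dx_i ∧ dx_j = -dx_j ∧ dx_i and dx_i ∧ dx_i = 0. For each pair (i, j) with i < j, the coefficient of dx_i ∧ dx_j in alpha ∧ beta is (alpha_i * beta_j - alpha_j * beta_i). Collecting: alpha ∧ beta = (9*x - 4*y) dx ∧ dy + (3*x - 4*z) dx ∧ dz + (2*y - 6*z) dy ∧ dz.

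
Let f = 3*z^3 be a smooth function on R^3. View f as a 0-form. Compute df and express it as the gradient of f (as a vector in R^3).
df = (0) dx + (0) dy + (9*z^2) dz; grad f = (0, 0, 9*z^2)

For a 0-form f, d f = (∂f/∂x) dx + (∂f/∂y) dy + (∂f/∂z) dz. The components of the vector representation are exactly the entries of grad f in Cartesian coordinates:
  ∂f/∂x = 0
  ∂f/∂y = 0
  ∂f/∂z = 9*z^2.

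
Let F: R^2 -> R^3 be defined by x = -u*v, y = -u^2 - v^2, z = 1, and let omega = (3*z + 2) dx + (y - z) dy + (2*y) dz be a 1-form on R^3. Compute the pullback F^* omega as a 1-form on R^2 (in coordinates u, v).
F^* omega = (2*u^3 + 2*u*v^2 + 2*u - 5*v) du + (2*u^2*v - 5*u + 2*v^3 + 2*v) dv

Using F^*(f dg) = (f ∘ F) d(g ∘ F), substitute each coordinate x_i by F_i(u, v) in f_i, and replace dx_i by d F_i = (∂F_i/∂u) du + (∂F_i/∂v) dv.
  For the x component: f_1(F) = 5; d F_1 = (-v) du + (-u) dv
  For the y component: f_2(F) = -u^2 - v^2 - 1; d F_2 = (-2*u) du + (-2*v) dv
  For the z component: f_3(F) = -2*u^2 - 2*v^2; d F_3 = (0) du + (0) dv
Combining and collecting du, dv coefficients:
  coeff of du: 2*u^3 + 2*u*v^2 + 2*u - 5*v
  coeff of dv: 2*u^2*v - 5*u + 2*v^3 + 2*v
F^* omega = (2*u^3 + 2*u*v^2 + 2*u - 5*v) du + (2*u^2*v - 5*u + 2*v^3 + 2*v) dv.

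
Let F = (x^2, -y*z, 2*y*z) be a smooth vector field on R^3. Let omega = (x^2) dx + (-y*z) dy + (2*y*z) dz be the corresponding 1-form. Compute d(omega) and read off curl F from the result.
d(omega) = (y + 2*z) dy ∧ dz + (0) dz ∧ dx + (0) dx ∧ dy; curl F = (y + 2*z, 0, 0)

d omega = sum_{i<j} (∂f_j/∂x_i - ∂f_i/∂x_j) dx_i ∧ dx_j. Under the identification (dy ∧ dz, dz ∧ dx, dx ∧ dy) ↔ (e_x, e_y, e_z), the coefficients are exactly the components of curl F. Compute:
  ∂R/∂y - ∂Q/∂z = (2*z) - (-y) = y + 2*z
  ∂P/∂z - ∂R/∂x = (0) - (0) = 0
  ∂Q/∂x - ∂P/∂y = (0) - (0) = 0.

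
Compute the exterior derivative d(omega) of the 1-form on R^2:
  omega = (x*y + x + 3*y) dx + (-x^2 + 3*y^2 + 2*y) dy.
d(omega) = (-3*x - 3) dx ∧ dy

For a 1-form omega = sum_i f_i dx_i, the exterior derivative is
  d(omega) = sum_{i < j} (∂f_j/∂x_i - ∂f_i/∂x_j) dx_i ∧ dx_j.
  coefficient of dx ∧ dy: ∂f_2/∂x - ∂f_1/∂y = ∂(-x^2 + 3*y^2 + 2*y)/∂x - ∂(x*y + x + 3*y)/∂y = -3*x - 3
Assembling: d(omega) = (-3*x - 3) dx ∧ dy.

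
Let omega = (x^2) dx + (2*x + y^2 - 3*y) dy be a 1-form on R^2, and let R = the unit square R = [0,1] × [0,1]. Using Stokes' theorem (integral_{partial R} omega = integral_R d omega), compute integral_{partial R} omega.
integral_(partial R) omega = 2

Stokes: integral_partial_R omega = integral_R d omega with d omega = (∂Q/∂x - ∂P/∂y) dx ∧ dy.
  ∂Q/∂x = 2
  ∂P/∂y = 0
  integrand = ∂Q/∂x - ∂P/∂y = 2.
Integrating over R: integral_0^1 integral_0^1 (2) dx dy = 2.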